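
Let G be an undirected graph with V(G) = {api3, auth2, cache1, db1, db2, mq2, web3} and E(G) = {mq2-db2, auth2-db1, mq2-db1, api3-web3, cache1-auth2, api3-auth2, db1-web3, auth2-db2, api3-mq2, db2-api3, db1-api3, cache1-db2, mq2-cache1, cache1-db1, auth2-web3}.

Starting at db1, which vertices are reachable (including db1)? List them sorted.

api3, auth2, cache1, db1, db2, mq2, web3

Start at db1.
Its neighbours: api3, auth2, cache1, mq2, web3.
Then their neighbours: db2.
Every vertex is now reached.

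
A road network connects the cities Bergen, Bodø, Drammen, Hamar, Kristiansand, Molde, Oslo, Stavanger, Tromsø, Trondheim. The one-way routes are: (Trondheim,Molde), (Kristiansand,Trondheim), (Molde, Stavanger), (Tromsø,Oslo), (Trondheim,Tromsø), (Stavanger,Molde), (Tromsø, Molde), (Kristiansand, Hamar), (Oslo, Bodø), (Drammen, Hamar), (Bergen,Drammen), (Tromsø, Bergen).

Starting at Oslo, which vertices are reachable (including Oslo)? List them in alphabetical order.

Bodø, Oslo

Start at Oslo.
Its neighbours: Bodø.
Nothing further is reachable.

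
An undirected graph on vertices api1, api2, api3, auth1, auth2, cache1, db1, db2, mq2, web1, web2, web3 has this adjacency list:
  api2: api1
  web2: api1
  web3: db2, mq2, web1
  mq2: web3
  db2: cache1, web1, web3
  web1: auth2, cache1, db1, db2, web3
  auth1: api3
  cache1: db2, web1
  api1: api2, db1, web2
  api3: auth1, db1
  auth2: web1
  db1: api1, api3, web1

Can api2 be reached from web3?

Yes

Explore from web3.
Distance 1: reach db2, mq2, web1.
Distance 2: reach auth2, cache1, db1.
Distance 3: reach api1, api3.
Distance 4: reach api2, auth1, web2.
Found api2.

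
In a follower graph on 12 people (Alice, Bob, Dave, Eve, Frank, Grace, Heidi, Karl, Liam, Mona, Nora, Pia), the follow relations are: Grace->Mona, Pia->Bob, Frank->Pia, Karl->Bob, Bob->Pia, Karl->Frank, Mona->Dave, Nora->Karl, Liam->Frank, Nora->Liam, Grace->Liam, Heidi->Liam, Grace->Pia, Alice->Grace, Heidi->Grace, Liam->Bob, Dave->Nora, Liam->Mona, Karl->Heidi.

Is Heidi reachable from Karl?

Explore from Karl.
Distance 1: reach Bob, Frank, Heidi.
Found Heidi.

Yes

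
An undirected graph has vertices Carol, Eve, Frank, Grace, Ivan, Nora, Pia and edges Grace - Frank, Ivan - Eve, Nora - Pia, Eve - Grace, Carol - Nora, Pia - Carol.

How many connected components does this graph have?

2

From Carol: component {Carol, Nora, Pia}.
From Eve: component {Eve, Frank, Grace, Ivan}.
That's 2 components.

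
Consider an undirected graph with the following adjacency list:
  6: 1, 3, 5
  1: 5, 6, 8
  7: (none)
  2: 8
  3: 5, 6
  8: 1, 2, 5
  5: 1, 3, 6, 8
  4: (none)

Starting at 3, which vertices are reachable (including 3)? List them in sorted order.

Start at 3.
Its neighbours: 5, 6.
Then their neighbours: 1, 8.
Then next layer: 2.
Nothing further is reachable.

1, 2, 3, 5, 6, 8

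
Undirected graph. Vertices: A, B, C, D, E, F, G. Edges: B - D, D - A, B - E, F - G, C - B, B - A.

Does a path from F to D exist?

No

Explore from F.
Distance 1: reach G.
The search is exhausted without reaching D; it lies in a different component.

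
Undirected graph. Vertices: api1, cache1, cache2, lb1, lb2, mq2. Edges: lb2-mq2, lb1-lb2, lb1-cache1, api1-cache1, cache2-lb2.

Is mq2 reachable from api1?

Explore from api1.
Distance 1: reach cache1.
Distance 2: reach lb1.
Distance 3: reach lb2.
Distance 4: reach cache2, mq2.
Found mq2.

Yes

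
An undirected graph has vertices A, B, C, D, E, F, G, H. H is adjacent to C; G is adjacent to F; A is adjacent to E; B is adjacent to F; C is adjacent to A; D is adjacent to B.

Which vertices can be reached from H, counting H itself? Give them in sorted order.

A, C, E, H

Start at H.
Its neighbours: C.
Then their neighbours: A.
Then next layer: E.
Nothing further is reachable.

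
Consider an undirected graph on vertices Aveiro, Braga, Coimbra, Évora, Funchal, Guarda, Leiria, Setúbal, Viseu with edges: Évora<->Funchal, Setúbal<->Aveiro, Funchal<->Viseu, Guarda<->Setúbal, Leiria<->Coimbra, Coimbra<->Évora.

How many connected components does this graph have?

3

From Aveiro: component {Aveiro, Guarda, Setúbal}.
From Braga: component {Braga}.
From Coimbra: component {Coimbra, Évora, Funchal, Leiria, Viseu}.
That's 3 components.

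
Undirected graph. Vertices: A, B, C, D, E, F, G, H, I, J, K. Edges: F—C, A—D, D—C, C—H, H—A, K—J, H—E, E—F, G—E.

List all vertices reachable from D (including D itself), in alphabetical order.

Start at D.
Its neighbours: A, C.
Then their neighbours: F, H.
Then next layer: E.
Then next layer: G.
Nothing further is reachable.

A, C, D, E, F, G, H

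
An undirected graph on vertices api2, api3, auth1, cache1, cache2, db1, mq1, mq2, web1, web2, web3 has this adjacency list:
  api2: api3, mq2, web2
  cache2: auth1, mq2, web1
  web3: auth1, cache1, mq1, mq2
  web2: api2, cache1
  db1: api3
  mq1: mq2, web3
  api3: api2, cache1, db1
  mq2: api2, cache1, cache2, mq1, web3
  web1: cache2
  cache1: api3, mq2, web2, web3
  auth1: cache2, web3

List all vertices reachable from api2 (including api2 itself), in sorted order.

api2, api3, auth1, cache1, cache2, db1, mq1, mq2, web1, web2, web3

Start at api2.
Its neighbours: api3, mq2, web2.
Then their neighbours: cache1, cache2, db1, mq1, web3.
Then next layer: auth1, web1.
Every vertex is now reached.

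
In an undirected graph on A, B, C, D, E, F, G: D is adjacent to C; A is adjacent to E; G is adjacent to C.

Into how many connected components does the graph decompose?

From A: component {A, E}.
From B: component {B}.
From C: component {C, D, G}.
From F: component {F}.
That's 4 components.

4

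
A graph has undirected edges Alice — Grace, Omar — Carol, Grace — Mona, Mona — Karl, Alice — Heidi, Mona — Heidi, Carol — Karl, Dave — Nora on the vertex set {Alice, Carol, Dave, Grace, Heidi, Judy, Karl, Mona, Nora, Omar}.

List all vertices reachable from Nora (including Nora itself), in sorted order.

Dave, Nora

Start at Nora.
Its neighbours: Dave.
Nothing further is reachable.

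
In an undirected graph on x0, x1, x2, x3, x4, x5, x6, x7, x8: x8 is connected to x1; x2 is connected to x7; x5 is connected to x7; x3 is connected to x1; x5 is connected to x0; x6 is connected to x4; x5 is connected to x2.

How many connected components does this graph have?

From x0: component {x0, x2, x5, x7}.
From x1: component {x1, x3, x8}.
From x4: component {x4, x6}.
That's 3 components.

3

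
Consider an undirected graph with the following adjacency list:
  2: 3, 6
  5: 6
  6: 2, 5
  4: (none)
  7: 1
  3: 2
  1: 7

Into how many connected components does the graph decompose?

From 1: component {1, 7}.
From 2: component {2, 3, 5, 6}.
From 4: component {4}.
That's 3 components.

3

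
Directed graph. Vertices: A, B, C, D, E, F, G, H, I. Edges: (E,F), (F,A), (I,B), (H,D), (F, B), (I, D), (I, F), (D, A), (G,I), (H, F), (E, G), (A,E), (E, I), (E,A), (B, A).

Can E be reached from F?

Yes

Explore from F.
Distance 1: reach A, B.
Distance 2: reach E.
Found E.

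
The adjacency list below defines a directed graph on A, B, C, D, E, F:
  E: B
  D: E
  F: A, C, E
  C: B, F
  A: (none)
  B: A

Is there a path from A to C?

No

A has no outgoing edges, so nothing is reachable from it.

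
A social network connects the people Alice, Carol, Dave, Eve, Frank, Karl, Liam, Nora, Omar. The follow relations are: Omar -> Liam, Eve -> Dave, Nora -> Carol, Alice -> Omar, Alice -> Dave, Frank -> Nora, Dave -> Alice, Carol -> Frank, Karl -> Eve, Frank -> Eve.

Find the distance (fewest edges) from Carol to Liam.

6

Distance 0: Carol.
Distance 1: Frank.
Distance 2: Eve, Nora.
Distance 3: Dave.
Distance 4: Alice.
Distance 5: Omar.
Distance 6: Liam — contains Liam.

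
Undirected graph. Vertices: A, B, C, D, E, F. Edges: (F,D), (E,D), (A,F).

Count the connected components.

From A: component {A, D, E, F}.
From B: component {B}.
From C: component {C}.
That's 3 components.

3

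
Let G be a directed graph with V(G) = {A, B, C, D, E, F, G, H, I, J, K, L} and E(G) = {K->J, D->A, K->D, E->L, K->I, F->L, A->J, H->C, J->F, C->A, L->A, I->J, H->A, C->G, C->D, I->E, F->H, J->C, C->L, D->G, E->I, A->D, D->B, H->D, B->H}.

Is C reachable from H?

Explore from H.
Distance 1: reach A, C, D.
Found C.

Yes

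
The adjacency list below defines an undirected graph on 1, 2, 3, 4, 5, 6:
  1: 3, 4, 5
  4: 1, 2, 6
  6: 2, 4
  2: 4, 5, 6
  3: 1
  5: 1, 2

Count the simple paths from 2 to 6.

3

2–4–6
2–5–1–4–6
2–6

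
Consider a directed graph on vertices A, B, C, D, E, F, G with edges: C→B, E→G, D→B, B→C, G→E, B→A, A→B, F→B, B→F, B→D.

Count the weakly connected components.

From A: component {A, B, C, D, F}.
From E: component {E, G}.
That's 2 components.

2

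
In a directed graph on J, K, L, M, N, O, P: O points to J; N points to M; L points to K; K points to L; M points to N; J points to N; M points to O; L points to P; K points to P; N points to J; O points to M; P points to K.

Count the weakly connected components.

From J: component {J, M, N, O}.
From K: component {K, L, P}.
That's 2 components.

2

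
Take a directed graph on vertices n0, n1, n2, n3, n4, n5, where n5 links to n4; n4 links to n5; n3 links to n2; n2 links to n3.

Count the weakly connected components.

4

From n0: component {n0}.
From n1: component {n1}.
From n2: component {n2, n3}.
From n4: component {n4, n5}.
That's 4 components.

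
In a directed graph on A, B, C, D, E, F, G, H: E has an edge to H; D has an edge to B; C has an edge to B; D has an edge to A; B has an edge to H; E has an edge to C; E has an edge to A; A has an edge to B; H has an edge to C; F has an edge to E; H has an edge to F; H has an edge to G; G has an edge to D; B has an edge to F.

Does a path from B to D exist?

Yes

Explore from B.
Distance 1: reach F, H.
Distance 2: reach C, E, G.
Distance 3: reach A, D.
Found D.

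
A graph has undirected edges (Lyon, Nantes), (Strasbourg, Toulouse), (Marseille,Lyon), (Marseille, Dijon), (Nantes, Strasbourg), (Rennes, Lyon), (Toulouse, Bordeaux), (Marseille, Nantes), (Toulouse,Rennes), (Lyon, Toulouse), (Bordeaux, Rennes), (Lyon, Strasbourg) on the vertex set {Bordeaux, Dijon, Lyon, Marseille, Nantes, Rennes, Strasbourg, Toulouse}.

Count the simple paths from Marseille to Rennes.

18

Marseille–Lyon–Nantes–Strasbourg–Toulouse–Bordeaux–Rennes
Marseille–Lyon–Nantes–Strasbourg–Toulouse–Rennes
Marseille–Lyon–Rennes
Marseille–Lyon–Strasbourg–Toulouse–Bordeaux–Rennes
Marseille–Lyon–Strasbourg–Toulouse–Rennes
Marseille–Lyon–Toulouse–Bordeaux–Rennes
Marseille–Lyon–Toulouse–Rennes
Marseille–Nantes–Lyon–Rennes
... and 10 more.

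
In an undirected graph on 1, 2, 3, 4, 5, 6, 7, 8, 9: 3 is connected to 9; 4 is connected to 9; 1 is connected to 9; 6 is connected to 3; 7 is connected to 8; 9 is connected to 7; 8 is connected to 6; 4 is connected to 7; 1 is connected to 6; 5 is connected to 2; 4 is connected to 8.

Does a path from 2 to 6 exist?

Explore from 2.
Distance 1: reach 5.
The search is exhausted without reaching 6; it lies in a different component.

No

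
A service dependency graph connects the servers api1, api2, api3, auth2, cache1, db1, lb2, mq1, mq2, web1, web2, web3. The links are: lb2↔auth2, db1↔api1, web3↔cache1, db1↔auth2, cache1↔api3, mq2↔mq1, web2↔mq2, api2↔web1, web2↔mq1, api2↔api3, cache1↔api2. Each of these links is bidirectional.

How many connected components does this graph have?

From api1: component {api1, auth2, db1, lb2}.
From api2: component {api2, api3, cache1, web1, web3}.
From mq1: component {mq1, mq2, web2}.
That's 3 components.

3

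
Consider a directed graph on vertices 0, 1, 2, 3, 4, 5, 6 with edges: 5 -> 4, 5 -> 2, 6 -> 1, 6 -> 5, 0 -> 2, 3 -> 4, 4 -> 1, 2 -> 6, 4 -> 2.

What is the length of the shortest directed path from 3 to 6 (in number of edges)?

3

Distance 0: 3.
Distance 1: 4.
Distance 2: 1, 2.
Distance 3: 6 — contains 6.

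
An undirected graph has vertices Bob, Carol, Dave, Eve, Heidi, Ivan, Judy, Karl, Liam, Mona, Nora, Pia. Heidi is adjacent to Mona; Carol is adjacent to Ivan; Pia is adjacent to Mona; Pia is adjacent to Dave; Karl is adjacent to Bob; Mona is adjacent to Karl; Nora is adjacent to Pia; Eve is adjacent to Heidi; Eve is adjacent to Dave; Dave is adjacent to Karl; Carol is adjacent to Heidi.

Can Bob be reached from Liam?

Liam has no edges, so nothing is reachable from it.

No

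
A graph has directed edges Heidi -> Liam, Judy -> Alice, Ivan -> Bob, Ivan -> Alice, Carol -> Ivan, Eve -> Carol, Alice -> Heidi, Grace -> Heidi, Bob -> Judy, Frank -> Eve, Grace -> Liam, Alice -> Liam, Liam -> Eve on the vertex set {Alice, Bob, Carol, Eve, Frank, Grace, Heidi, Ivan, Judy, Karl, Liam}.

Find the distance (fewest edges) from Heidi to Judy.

Distance 0: Heidi.
Distance 1: Liam.
Distance 2: Eve.
Distance 3: Carol.
Distance 4: Ivan.
Distance 5: Alice, Bob.
Distance 6: Judy — contains Judy.

6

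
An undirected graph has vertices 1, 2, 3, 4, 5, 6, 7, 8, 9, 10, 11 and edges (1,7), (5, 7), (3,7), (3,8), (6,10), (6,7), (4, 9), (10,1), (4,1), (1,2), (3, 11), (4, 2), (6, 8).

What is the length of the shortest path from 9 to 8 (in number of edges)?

Distance 0: 9.
Distance 1: 4.
Distance 2: 1, 2.
Distance 3: 7, 10.
Distance 4: 3, 5, 6.
Distance 5: 8, 11 — contains 8.

5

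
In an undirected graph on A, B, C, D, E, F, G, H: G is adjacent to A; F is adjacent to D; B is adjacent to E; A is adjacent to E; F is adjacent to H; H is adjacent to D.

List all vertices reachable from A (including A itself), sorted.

A, B, E, G

Start at A.
Its neighbours: E, G.
Then their neighbours: B.
Nothing further is reachable.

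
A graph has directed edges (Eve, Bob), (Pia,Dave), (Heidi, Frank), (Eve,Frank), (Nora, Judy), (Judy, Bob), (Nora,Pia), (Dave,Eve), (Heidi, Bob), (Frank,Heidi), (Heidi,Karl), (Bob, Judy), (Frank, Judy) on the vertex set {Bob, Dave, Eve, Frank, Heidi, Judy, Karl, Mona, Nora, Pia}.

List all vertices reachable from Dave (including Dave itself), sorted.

Start at Dave.
Its neighbours: Eve.
Then their neighbours: Bob, Frank.
Then next layer: Heidi, Judy.
Then next layer: Karl.
Nothing further is reachable.

Bob, Dave, Eve, Frank, Heidi, Judy, Karl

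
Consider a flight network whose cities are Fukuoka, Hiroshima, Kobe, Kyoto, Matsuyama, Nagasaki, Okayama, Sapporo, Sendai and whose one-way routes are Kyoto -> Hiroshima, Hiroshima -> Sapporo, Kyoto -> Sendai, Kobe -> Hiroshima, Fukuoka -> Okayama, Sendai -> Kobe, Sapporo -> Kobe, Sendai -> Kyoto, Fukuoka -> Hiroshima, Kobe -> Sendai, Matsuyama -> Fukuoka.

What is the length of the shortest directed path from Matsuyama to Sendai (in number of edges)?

Distance 0: Matsuyama.
Distance 1: Fukuoka.
Distance 2: Hiroshima, Okayama.
Distance 3: Sapporo.
Distance 4: Kobe.
Distance 5: Sendai — contains Sendai.

5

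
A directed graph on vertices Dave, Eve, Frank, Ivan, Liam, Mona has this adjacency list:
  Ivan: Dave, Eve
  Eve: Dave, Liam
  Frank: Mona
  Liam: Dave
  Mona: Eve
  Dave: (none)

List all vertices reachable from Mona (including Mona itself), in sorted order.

Start at Mona.
Its neighbours: Eve.
Then their neighbours: Dave, Liam.
Nothing further is reachable.

Dave, Eve, Liam, Mona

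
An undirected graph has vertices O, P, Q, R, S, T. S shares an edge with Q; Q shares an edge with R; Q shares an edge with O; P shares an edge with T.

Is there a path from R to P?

Explore from R.
Distance 1: reach Q.
Distance 2: reach O, S.
The search is exhausted without reaching P; it lies in a different component.

No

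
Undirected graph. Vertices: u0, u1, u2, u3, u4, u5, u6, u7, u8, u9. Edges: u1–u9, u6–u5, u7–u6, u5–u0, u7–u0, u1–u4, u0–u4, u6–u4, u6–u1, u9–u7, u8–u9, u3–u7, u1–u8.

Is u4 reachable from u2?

No

u2 has no edges, so nothing is reachable from it.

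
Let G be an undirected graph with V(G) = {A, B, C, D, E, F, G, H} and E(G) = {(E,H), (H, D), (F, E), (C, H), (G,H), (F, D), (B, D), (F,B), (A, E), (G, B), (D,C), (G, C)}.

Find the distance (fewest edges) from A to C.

Distance 0: A.
Distance 1: E.
Distance 2: F, H.
Distance 3: B, C, D, G — contains C.

3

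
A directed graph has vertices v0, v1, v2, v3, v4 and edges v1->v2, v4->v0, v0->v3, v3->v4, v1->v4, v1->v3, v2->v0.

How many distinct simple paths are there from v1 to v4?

3

v1→v2→v0→v3→v4
v1→v3→v4
v1→v4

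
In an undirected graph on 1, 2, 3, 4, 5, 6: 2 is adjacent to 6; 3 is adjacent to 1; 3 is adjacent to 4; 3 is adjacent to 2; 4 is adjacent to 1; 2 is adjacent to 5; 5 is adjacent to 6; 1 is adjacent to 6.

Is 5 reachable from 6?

Yes

Explore from 6.
Distance 1: reach 1, 2, 5.
Found 5.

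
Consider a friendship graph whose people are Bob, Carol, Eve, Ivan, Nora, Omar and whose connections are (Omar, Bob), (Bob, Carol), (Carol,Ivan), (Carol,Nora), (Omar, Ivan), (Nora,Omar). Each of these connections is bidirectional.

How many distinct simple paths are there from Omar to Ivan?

3

Omar–Bob–Carol–Ivan
Omar–Ivan
Omar–Nora–Carol–Ivan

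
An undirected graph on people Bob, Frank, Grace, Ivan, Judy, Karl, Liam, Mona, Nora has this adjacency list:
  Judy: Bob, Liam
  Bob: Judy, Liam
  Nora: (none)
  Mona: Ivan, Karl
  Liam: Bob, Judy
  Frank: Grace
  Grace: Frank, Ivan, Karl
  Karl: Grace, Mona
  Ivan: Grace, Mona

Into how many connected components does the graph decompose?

3

From Bob: component {Bob, Judy, Liam}.
From Frank: component {Frank, Grace, Ivan, Karl, Mona}.
From Nora: component {Nora}.
That's 3 components.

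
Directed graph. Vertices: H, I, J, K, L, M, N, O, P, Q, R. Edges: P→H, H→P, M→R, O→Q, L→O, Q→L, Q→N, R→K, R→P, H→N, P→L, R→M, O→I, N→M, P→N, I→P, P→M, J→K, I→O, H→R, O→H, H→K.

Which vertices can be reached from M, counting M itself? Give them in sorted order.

Start at M.
Its neighbours: R.
Then their neighbours: K, P.
Then next layer: H, L, N.
Then next layer: O.
Then next layer: I, Q.
Nothing further is reachable.

H, I, K, L, M, N, O, P, Q, R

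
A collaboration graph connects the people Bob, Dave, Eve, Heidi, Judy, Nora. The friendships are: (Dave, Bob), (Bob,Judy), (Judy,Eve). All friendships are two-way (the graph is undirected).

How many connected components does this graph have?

From Bob: component {Bob, Dave, Eve, Judy}.
From Heidi: component {Heidi}.
From Nora: component {Nora}.
That's 3 components.

3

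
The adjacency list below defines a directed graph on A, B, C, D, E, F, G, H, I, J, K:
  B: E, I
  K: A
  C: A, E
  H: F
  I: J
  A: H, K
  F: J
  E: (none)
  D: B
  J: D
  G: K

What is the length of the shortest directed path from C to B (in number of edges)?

6

Distance 0: C.
Distance 1: A, E.
Distance 2: H, K.
Distance 3: F.
Distance 4: J.
Distance 5: D.
Distance 6: B — contains B.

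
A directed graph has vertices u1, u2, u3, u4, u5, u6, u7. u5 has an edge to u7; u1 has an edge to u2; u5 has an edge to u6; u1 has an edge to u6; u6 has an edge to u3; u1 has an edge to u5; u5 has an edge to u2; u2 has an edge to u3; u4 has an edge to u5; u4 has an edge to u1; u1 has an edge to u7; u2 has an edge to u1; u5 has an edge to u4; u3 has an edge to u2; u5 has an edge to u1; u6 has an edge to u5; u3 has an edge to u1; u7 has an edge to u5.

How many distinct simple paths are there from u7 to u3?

u7→u5→u1→u2→u3
u7→u5→u1→u6→u3
u7→u5→u2→u1→u6→u3
u7→u5→u2→u3
u7→u5→u4→u1→u2→u3
u7→u5→u4→u1→u6→u3
u7→u5→u6→u3

7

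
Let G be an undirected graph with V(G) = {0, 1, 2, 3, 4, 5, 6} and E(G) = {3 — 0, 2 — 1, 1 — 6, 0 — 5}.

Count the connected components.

From 0: component {0, 3, 5}.
From 1: component {1, 2, 6}.
From 4: component {4}.
That's 3 components.

3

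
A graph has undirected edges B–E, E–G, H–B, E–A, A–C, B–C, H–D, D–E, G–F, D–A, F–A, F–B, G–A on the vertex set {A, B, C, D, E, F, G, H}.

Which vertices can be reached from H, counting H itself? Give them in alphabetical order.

Start at H.
Its neighbours: B, D.
Then their neighbours: A, C, E, F.
Then next layer: G.
Every vertex is now reached.

A, B, C, D, E, F, G, H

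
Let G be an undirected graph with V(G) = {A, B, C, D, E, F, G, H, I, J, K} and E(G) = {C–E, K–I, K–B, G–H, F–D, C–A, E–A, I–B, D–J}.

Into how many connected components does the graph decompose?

From A: component {A, C, E}.
From B: component {B, I, K}.
From D: component {D, F, J}.
From G: component {G, H}.
That's 4 components.

4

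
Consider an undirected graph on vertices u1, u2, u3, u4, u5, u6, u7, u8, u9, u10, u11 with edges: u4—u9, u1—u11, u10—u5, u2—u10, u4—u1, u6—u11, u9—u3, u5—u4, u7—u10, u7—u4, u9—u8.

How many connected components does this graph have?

1

From u1: component {u1, u2, u3, u4, u5, u6, u7, u8, u9, u10, u11}.
That's 1 component.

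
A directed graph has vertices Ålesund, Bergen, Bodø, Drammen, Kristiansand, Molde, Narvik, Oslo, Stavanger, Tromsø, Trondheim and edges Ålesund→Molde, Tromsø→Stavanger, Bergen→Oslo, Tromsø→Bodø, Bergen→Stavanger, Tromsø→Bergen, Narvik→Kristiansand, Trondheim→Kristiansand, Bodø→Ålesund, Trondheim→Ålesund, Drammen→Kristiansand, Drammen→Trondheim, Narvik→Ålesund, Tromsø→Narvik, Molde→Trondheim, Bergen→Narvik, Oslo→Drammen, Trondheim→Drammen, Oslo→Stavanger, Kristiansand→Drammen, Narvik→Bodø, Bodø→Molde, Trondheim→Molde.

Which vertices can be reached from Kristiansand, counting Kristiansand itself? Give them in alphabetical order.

Start at Kristiansand.
Its neighbours: Drammen.
Then their neighbours: Trondheim.
Then next layer: Ålesund, Molde.
Nothing further is reachable.

Ålesund, Drammen, Kristiansand, Molde, Trondheim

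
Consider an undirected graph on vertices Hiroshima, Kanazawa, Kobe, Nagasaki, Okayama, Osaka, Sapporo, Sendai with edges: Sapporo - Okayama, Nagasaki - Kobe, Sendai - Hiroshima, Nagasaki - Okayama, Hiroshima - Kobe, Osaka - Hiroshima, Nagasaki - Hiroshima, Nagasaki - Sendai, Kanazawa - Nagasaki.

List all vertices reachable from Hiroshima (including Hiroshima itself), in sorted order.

Hiroshima, Kanazawa, Kobe, Nagasaki, Okayama, Osaka, Sapporo, Sendai

Start at Hiroshima.
Its neighbours: Kobe, Nagasaki, Osaka, Sendai.
Then their neighbours: Kanazawa, Okayama.
Then next layer: Sapporo.
Every vertex is now reached.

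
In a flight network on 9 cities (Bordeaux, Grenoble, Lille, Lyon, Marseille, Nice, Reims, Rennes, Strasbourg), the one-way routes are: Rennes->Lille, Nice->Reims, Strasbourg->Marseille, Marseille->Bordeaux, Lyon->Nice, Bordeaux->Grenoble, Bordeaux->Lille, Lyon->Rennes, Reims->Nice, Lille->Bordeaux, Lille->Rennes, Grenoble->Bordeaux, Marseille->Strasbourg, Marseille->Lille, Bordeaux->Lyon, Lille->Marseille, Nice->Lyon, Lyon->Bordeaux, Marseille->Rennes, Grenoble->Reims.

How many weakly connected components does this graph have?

1

From Bordeaux: component {Bordeaux, Grenoble, Lille, Lyon, Marseille, Nice, Reims, Rennes, Strasbourg}.
That's 1 component.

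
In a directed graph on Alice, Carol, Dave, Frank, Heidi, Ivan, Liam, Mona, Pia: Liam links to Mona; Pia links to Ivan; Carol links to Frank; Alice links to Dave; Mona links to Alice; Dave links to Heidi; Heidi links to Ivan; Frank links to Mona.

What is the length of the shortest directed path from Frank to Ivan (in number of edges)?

Distance 0: Frank.
Distance 1: Mona.
Distance 2: Alice.
Distance 3: Dave.
Distance 4: Heidi.
Distance 5: Ivan — contains Ivan.

5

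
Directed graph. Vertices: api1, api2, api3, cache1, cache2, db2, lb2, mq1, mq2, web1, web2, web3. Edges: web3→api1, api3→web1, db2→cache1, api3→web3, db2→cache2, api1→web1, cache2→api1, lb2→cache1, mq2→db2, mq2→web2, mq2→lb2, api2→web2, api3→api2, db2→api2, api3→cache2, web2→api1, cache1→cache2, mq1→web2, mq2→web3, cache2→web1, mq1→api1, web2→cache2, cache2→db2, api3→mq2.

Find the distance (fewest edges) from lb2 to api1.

3

Distance 0: lb2.
Distance 1: cache1.
Distance 2: cache2.
Distance 3: api1, db2, web1 — contains api1.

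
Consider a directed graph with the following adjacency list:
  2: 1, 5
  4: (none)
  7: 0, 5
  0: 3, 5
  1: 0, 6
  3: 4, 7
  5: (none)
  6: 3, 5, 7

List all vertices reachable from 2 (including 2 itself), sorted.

Start at 2.
Its neighbours: 1, 5.
Then their neighbours: 0, 6.
Then next layer: 3, 7.
Then next layer: 4.
Every vertex is now reached.

0, 1, 2, 3, 4, 5, 6, 7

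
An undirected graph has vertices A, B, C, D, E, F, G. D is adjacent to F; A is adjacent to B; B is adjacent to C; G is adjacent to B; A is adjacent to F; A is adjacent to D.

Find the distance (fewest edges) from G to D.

3

Distance 0: G.
Distance 1: B.
Distance 2: A, C.
Distance 3: D, F — contains D.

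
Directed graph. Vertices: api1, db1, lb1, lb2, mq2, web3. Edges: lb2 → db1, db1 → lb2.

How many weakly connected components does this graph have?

From api1: component {api1}.
From db1: component {db1, lb2}.
From lb1: component {lb1}.
From mq2: component {mq2}.
From web3: component {web3}.
That's 5 components.

5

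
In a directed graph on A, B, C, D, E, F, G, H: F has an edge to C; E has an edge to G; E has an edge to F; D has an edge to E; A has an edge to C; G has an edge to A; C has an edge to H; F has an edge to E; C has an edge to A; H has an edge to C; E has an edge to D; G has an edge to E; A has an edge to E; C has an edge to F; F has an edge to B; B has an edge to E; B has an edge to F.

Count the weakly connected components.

1

From A: component {A, B, C, D, E, F, G, H}.
That's 1 component.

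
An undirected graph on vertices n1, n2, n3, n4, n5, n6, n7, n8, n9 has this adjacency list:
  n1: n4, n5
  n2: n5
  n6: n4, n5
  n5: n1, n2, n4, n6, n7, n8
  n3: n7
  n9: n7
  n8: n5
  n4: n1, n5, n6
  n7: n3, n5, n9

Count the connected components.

1

From n1: component {n1, n2, n3, n4, n5, n6, n7, n8, n9}.
That's 1 component.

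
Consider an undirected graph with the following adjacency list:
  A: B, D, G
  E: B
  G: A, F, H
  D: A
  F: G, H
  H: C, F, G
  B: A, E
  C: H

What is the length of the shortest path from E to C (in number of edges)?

Distance 0: E.
Distance 1: B.
Distance 2: A.
Distance 3: D, G.
Distance 4: F, H.
Distance 5: C — contains C.

5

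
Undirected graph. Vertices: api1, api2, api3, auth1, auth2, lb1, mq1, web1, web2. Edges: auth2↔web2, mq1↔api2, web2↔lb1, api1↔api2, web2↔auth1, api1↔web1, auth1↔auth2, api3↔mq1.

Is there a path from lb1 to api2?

No

Explore from lb1.
Distance 1: reach web2.
Distance 2: reach auth1, auth2.
The search is exhausted without reaching api2; it lies in a different component.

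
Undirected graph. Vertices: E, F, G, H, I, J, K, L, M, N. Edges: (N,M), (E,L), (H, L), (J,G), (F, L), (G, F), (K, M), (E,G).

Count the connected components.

3

From E: component {E, F, G, H, J, L}.
From I: component {I}.
From K: component {K, M, N}.
That's 3 components.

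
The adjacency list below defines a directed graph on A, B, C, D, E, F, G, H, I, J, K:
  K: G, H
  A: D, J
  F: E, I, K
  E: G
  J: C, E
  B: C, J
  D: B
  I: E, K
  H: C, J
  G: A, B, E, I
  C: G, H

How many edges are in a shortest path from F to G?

Distance 0: F.
Distance 1: E, I, K.
Distance 2: G, H — contains G.

2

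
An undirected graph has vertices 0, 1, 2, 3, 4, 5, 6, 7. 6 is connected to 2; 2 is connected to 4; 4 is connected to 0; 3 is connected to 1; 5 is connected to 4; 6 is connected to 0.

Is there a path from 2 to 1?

No

Explore from 2.
Distance 1: reach 4, 6.
Distance 2: reach 0, 5.
The search is exhausted without reaching 1; it lies in a different component.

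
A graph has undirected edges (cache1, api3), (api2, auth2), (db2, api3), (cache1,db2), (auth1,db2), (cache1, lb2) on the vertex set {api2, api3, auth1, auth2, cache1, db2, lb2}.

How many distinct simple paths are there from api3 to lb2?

api3–cache1–lb2
api3–db2–cache1–lb2

2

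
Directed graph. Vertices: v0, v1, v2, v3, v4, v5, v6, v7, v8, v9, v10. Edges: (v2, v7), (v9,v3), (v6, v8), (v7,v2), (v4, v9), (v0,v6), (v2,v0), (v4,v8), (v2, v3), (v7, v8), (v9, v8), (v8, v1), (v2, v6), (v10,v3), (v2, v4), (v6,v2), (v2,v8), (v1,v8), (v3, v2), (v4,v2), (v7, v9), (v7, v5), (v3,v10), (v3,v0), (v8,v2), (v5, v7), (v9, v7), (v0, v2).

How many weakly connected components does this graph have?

From v0: component {v0, v1, v2, v3, v4, v5, v6, v7, v8, v9, v10}.
That's 1 component.

1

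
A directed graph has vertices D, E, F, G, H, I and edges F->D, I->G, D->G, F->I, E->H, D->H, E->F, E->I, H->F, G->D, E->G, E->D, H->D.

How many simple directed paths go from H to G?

3

H→D→G
H→F→D→G
H→F→I→G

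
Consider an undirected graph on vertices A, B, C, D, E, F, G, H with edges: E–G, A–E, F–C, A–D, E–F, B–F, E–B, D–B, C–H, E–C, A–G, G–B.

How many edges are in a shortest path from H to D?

Distance 0: H.
Distance 1: C.
Distance 2: E, F.
Distance 3: A, B, G.
Distance 4: D — contains D.

4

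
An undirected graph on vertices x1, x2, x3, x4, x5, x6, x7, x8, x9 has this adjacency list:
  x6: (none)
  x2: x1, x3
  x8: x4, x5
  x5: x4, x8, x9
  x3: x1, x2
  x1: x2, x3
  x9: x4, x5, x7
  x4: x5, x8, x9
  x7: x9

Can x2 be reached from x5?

Explore from x5.
Distance 1: reach x4, x8, x9.
Distance 2: reach x7.
The search is exhausted without reaching x2; it lies in a different component.

No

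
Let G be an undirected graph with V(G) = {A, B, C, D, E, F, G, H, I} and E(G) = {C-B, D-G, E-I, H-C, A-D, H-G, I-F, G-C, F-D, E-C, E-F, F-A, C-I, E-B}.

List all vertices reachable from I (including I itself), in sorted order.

Start at I.
Its neighbours: C, E, F.
Then their neighbours: A, B, D, G, H.
Every vertex is now reached.

A, B, C, D, E, F, G, H, I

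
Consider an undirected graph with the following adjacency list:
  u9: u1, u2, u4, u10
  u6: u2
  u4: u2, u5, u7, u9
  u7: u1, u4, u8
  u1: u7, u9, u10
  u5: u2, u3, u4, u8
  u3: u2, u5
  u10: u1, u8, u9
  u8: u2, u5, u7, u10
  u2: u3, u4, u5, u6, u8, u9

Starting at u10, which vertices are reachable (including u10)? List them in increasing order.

Start at u10.
Its neighbours: u1, u8, u9.
Then their neighbours: u2, u4, u5, u7.
Then next layer: u3, u6.
Every vertex is now reached.

u1, u2, u3, u4, u5, u6, u7, u8, u9, u10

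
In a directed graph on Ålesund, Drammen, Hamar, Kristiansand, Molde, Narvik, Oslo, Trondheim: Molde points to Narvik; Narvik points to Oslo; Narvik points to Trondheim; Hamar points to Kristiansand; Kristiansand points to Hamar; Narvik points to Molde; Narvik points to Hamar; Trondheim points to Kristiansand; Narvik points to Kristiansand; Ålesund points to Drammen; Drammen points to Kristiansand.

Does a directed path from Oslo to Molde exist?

No

Oslo has no outgoing edges, so nothing is reachable from it.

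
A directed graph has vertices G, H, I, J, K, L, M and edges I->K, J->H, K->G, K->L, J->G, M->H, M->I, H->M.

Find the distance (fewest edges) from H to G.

Distance 0: H.
Distance 1: M.
Distance 2: I.
Distance 3: K.
Distance 4: G, L — contains G.

4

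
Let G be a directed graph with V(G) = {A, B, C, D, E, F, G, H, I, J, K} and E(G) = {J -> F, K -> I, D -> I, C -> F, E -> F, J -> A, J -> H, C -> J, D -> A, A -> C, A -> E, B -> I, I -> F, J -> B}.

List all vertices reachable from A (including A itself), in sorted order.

Start at A.
Its neighbours: C, E.
Then their neighbours: F, J.
Then next layer: B, H.
Then next layer: I.
Nothing further is reachable.

A, B, C, E, F, H, I, J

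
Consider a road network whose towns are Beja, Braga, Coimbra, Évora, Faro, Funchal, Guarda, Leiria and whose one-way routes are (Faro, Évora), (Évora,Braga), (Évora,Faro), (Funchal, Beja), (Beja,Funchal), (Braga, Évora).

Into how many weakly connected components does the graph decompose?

From Beja: component {Beja, Funchal}.
From Braga: component {Braga, Évora, Faro}.
From Coimbra: component {Coimbra}.
From Guarda: component {Guarda}.
From Leiria: component {Leiria}.
That's 5 components.

5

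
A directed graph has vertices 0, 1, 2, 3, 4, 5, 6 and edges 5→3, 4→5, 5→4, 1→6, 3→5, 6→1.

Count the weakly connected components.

4

From 0: component {0}.
From 1: component {1, 6}.
From 2: component {2}.
From 3: component {3, 4, 5}.
That's 4 components.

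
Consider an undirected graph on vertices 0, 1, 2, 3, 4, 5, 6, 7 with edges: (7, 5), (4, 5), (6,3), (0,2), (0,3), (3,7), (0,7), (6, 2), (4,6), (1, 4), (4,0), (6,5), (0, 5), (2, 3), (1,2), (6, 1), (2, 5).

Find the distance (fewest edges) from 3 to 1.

2

Distance 0: 3.
Distance 1: 0, 2, 6, 7.
Distance 2: 1, 4, 5 — contains 1.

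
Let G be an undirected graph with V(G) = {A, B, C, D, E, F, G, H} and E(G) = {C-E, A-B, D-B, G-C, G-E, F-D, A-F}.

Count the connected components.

From A: component {A, B, D, F}.
From C: component {C, E, G}.
From H: component {H}.
That's 3 components.

3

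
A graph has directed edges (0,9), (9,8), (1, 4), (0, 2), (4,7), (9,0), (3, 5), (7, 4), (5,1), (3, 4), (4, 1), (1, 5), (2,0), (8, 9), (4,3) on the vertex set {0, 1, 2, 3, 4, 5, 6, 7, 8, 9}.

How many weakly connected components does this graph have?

3

From 0: component {0, 2, 8, 9}.
From 1: component {1, 3, 4, 5, 7}.
From 6: component {6}.
That's 3 components.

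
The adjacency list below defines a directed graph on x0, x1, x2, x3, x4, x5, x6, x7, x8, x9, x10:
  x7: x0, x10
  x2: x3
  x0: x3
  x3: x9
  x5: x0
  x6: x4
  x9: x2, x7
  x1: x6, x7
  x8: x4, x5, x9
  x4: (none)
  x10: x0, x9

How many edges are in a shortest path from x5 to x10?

5

Distance 0: x5.
Distance 1: x0.
Distance 2: x3.
Distance 3: x9.
Distance 4: x2, x7.
Distance 5: x10 — contains x10.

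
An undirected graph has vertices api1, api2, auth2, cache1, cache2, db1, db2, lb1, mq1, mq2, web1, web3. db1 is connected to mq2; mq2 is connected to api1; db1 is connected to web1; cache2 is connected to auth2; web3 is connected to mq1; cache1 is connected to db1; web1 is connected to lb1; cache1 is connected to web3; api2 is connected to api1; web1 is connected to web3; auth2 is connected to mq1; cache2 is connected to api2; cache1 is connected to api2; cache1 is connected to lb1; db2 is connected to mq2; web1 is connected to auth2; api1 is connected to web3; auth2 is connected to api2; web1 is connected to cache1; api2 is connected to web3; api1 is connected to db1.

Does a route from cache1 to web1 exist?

Yes

Explore from cache1.
Distance 1: reach api2, db1, lb1, web1, web3.
Found web1.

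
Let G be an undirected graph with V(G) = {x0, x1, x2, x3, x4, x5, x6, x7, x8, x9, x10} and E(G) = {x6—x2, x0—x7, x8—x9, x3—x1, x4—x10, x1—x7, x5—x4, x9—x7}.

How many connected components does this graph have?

From x0: component {x0, x1, x3, x7, x8, x9}.
From x2: component {x2, x6}.
From x4: component {x4, x5, x10}.
That's 3 components.

3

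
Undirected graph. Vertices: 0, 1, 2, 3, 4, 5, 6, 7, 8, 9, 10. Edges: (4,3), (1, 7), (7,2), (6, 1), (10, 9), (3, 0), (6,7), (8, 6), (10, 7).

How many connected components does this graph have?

From 0: component {0, 3, 4}.
From 1: component {1, 2, 6, 7, 8, 9, 10}.
From 5: component {5}.
That's 3 components.

3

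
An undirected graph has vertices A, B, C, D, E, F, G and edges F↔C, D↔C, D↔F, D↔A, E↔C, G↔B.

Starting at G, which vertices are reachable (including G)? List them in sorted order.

B, G

Start at G.
Its neighbours: B.
Nothing further is reachable.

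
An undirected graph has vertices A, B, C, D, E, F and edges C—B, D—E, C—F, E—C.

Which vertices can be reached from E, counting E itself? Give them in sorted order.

B, C, D, E, F

Start at E.
Its neighbours: C, D.
Then their neighbours: B, F.
Nothing further is reachable.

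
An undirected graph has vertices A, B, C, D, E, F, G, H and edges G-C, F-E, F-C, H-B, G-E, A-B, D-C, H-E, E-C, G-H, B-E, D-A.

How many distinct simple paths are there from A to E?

10

A–B–E
A–B–H–E
A–B–H–G–C–E
A–B–H–G–C–F–E
A–B–H–G–E
A–D–C–E
A–D–C–F–E
A–D–C–G–E
A–D–C–G–H–B–E
A–D–C–G–H–E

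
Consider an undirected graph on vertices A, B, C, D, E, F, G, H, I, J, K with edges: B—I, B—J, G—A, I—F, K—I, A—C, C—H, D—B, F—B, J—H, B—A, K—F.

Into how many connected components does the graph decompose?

2

From A: component {A, B, C, D, F, G, H, I, J, K}.
From E: component {E}.
That's 2 components.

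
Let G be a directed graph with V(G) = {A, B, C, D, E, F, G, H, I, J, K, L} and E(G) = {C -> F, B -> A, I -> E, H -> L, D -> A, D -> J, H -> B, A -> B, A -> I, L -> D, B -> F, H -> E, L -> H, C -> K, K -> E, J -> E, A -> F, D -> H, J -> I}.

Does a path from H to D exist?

Yes

Explore from H.
Distance 1: reach B, E, L.
Distance 2: reach A, D, F.
Found D.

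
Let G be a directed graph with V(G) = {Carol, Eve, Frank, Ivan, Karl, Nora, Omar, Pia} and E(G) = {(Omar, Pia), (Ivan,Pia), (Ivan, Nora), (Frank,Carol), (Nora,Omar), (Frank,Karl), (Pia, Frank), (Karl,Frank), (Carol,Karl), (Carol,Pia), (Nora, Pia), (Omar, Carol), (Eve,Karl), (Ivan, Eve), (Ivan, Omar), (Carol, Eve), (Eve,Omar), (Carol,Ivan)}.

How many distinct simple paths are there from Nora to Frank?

Nora→Omar→Carol→Eve→Karl→Frank
Nora→Omar→Carol→Ivan→Eve→Karl→Frank
Nora→Omar→Carol→Ivan→Pia→Frank
Nora→Omar→Carol→Karl→Frank
Nora→Omar→Carol→Pia→Frank
Nora→Omar→Pia→Frank
Nora→Pia→Frank

7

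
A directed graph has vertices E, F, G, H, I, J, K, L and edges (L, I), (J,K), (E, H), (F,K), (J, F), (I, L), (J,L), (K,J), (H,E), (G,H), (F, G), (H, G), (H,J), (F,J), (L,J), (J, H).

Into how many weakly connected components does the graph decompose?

1

From E: component {E, F, G, H, I, J, K, L}.
That's 1 component.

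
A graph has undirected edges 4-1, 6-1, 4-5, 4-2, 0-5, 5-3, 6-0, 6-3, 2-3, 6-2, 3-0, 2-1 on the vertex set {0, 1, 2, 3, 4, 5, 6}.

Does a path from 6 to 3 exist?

Explore from 6.
Distance 1: reach 0, 1, 2, 3.
Found 3.

Yes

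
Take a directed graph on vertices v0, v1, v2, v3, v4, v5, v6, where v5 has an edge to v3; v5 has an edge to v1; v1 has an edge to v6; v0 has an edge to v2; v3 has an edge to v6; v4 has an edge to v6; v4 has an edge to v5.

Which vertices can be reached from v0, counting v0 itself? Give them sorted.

Start at v0.
Its neighbours: v2.
Nothing further is reachable.

v0, v2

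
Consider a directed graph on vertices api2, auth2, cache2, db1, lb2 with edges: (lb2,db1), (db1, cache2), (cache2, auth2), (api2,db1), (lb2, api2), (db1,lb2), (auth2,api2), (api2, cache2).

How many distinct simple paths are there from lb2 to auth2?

3

lb2→api2→cache2→auth2
lb2→api2→db1→cache2→auth2
lb2→db1→cache2→auth2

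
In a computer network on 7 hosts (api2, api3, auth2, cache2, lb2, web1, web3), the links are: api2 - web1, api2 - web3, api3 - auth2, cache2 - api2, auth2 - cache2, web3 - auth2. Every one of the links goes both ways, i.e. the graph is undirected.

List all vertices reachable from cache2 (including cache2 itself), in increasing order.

api2, api3, auth2, cache2, web1, web3

Start at cache2.
Its neighbours: api2, auth2.
Then their neighbours: api3, web1, web3.
Nothing further is reachable.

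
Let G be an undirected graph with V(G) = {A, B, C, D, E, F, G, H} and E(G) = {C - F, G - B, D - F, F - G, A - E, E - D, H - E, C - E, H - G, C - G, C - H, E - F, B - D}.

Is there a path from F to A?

Explore from F.
Distance 1: reach C, D, E, G.
Distance 2: reach A, B, H.
Found A.

Yes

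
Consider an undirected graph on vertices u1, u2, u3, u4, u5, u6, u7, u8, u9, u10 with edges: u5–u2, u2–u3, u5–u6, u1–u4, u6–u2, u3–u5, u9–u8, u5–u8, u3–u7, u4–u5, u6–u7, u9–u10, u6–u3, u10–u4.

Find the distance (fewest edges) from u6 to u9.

Distance 0: u6.
Distance 1: u2, u3, u5, u7.
Distance 2: u4, u8.
Distance 3: u1, u9, u10 — contains u9.

3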